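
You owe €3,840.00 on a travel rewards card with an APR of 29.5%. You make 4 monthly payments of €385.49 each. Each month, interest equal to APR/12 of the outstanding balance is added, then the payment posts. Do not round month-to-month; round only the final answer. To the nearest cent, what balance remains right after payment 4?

€2,632.00

Monthly rate r = 29.5%/12 = 2.45833% = 0.0245833.
Each month: B ← B·(1+r) − €385.49.
Month 1: interest €94.40; balance after payment €3,548.91.
Month 2: interest €87.24; balance after payment €3,250.66.
Month 3: interest €79.91; balance after payment €2,945.09.
Month 4: interest €72.40; balance after payment €2,632.00.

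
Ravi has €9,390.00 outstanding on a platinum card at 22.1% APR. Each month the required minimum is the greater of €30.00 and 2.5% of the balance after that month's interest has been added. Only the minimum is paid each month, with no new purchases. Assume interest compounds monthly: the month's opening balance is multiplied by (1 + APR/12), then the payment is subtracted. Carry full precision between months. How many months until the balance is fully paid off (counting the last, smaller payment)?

Monthly rate r = 22.1%/12 = 1.84167% = 0.0184167.
While 2.5% of the post-interest balance exceeds €30.00, each month B ← (B·(1+r))·(1 − 0.025), i.e. B shrinks by the factor (1+r)·0.975 = 0.99296.
This holds for months 1–294. Entering month 295 the balance is €1,175.22; 2.5% of the post-interest balance is now below €30.00, so the flat €30.00 minimum applies from here.
From month 295 a fixed €30.00 at rate r clears €1,175.22 in 71 more payments. Total: 294 + 71 = 365 months.

365 months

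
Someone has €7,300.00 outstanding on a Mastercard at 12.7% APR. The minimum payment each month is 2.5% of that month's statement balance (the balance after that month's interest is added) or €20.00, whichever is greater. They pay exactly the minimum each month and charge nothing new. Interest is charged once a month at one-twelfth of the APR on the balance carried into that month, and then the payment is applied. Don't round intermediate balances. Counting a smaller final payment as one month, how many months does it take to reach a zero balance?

202 months

Monthly rate r = 12.7%/12 = 1.05833% = 0.0105833.
While 2.5% of the post-interest balance exceeds €20.00, each month B ← (B·(1+r))·(1 − 0.025), i.e. B shrinks by the factor (1+r)·0.975 = 0.98532.
This holds for months 1–151. Entering month 152 the balance is €782.37; 2.5% of the post-interest balance is now below €20.00, so the flat €20.00 minimum applies from here.
From month 152 a fixed €20.00 at rate r clears €782.37 in 51 more payments. Total: 151 + 51 = 202 months.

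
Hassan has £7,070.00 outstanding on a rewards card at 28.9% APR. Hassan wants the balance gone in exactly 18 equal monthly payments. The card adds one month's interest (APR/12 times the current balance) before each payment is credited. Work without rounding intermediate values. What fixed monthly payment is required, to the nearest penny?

Monthly rate r = 28.9%/12 = 2.40833% = 0.0240833.
Level-payment amortization: P = B₀·r / (1 − (1+r)^(−n)) = 7070.00·0.0240833 / (1 − 1.02408^(−18)).
Denominator 1 − (1+r)^(−18) = 0.34842467.
P = 170.269 / 0.34842467 ≈ 488.68.

£488.68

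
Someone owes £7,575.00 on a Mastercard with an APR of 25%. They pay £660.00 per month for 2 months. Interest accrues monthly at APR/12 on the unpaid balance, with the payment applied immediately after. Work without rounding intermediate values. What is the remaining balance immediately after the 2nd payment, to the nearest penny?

£6,560.16

Monthly rate r = 25%/12 = 2.08333% = 0.0208333.
Each month: B ← B·(1+r) − £660.00.
Month 1: interest £157.81; balance after payment £7,072.81.
Month 2: interest £147.35; balance after payment £6,560.16.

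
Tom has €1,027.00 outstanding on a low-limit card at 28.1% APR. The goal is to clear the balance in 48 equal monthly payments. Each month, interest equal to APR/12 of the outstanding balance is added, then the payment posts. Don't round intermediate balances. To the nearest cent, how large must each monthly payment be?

Monthly rate r = 28.1%/12 = 2.34167% = 0.0234167.
Level-payment amortization: P = B₀·r / (1 − (1+r)^(−n)) = 1027.00·0.0234167 / (1 − 1.02342^(−48)).
Denominator 1 − (1+r)^(−48) = 0.670784174.
P = 24.0489 / 0.670784174 ≈ 35.85.

€35.85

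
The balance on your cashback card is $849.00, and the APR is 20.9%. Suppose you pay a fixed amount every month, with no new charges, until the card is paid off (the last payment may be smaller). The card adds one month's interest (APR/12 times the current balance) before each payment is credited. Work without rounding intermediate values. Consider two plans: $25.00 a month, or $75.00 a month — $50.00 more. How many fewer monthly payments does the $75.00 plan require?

39 fewer payments

Monthly rate r = 20.9%/12 = 1.74167% = 0.0174167.
At $25.00/mo: n = ⌈−ln(1 − rB₀/P)/ln(1+r)⌉ = 52 payments (last $21.15); total interest = total paid − $849.00 = $447.15.
At $75.00/mo: 13 payments (last $53.97); total interest $104.97.
Payments saved = 52 − 13 = 39.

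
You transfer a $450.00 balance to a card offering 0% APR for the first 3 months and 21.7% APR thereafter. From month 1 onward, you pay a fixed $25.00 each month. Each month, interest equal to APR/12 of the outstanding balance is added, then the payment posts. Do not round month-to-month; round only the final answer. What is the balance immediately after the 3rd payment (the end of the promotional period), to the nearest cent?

$375.00

Promo months 1–3 at r₀ = 0%/12 = 0; months 4+ at r₁ = 21.7%/12 = 0.0180833.
After month 3 (no interest yet): B = $450.00 − 3·$25.00 = $375.00.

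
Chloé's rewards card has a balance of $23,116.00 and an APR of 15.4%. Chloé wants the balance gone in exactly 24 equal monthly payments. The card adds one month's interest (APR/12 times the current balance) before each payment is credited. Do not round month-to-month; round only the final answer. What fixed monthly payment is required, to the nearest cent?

Monthly rate r = 15.4%/12 = 1.28333% = 0.0128333.
Level-payment amortization: P = B₀·r / (1 − (1+r)^(−n)) = 23116.00·0.0128333 / (1 − 1.01283^(−24)).
Denominator 1 − (1+r)^(−24) = 0.26364314.
P = 296.655 / 0.26364314 ≈ 1125.22.

$1,125.22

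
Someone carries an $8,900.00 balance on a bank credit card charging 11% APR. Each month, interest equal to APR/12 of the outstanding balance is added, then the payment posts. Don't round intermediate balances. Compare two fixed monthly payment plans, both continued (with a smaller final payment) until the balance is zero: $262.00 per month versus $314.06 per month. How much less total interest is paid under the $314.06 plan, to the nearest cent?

Monthly rate r = 11%/12 = 0.916667% = 0.00916667.
At $262.00/mo: n = ⌈−ln(1 − rB₀/P)/ln(1+r)⌉ = 41 payments (last $232.10); total interest = total paid − $8,900.00 = $1,812.10.
At $314.06/mo: 33 payments (last $302.83); total interest $1,452.75.
Interest saved = $1,812.10 − $1,452.75 = $359.35.

$359.35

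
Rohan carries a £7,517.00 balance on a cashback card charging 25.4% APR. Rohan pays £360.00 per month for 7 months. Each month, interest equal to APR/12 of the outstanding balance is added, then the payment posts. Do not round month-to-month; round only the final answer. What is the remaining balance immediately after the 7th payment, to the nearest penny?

£6,018.26

Monthly rate r = 25.4%/12 = 2.11667% = 0.0211667.
Each month: B ← B·(1+r) − £360.00.
Month 1: interest £159.11; balance after payment £7,316.11.
Month 2: interest £154.86; balance after payment £7,110.97.
Month 3: interest £150.52; balance after payment £6,901.48.
Month 4: interest £146.08; balance after payment £6,687.56.
Month 5: interest £141.55; balance after payment £6,469.12.
Month 6: interest £136.93; balance after payment £6,246.05.
Month 7: interest £132.21; balance after payment £6,018.26.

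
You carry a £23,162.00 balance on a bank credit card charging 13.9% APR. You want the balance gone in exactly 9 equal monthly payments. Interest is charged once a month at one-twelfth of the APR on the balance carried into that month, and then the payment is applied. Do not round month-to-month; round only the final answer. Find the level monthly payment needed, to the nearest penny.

Monthly rate r = 13.9%/12 = 1.15833% = 0.0115833.
Level-payment amortization: P = B₀·r / (1 − (1+r)^(−n)) = 23162.00·0.0115833 / (1 − 1.01158^(−9)).
Denominator 1 − (1+r)^(−9) = 0.0984599768.
P = 268.293 / 0.0984599768 ≈ 2724.90.

£2,724.90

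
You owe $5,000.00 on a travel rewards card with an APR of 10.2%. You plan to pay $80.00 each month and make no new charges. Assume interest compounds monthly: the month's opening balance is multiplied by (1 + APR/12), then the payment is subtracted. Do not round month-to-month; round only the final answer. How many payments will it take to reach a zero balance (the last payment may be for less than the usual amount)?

90 payments

Monthly rate r = 10.2%/12 = 0.85% = 0.0085.
Recurrence: B ← B·(1+r) − $80.00.
Month 1: interest $42.50; balance after payment $4,962.50.
Month 2: interest $42.18; balance after payment $4,924.68.
Closed form: n = −ln(1 − rB₀/P)/ln(1+r) = −ln(0.46875)/ln(1.0085) ≈ 89.518, so the balance reaches zero during payment 90.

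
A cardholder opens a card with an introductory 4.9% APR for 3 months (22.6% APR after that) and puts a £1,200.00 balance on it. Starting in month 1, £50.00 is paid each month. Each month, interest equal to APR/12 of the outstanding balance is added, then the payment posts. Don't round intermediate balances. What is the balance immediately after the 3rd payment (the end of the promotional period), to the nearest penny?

Promo months 1–3 at r₀ = 4.9%/12 = 0.00408333; months 4+ at r₁ = 22.6%/12 = 0.0188333.
After month 3: iterate B ← B·(1+r₀) − £50.00 for 3 months → £1,064.15.

£1,064.15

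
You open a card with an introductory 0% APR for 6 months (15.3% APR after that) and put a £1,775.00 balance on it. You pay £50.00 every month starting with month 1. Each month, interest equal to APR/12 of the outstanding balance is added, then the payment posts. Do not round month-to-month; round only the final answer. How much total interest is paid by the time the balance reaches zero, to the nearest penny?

Promo months 1–6 at r₀ = 0%/12 = 0; months 7+ at r₁ = 15.3%/12 = 0.01275.
After month 6 (no interest yet): B = £1,775.00 − 6·£50.00 = £1,475.00.
Then at r₁ with £50.00/mo: n₂ = −ln(1 − r₁·B/P)/ln(1+r₁) ≈ 37.24 → 38 more payments.
Total paid = 43·£50.00 + £12.04 = £2,162.04; interest = £2,162.04 − £1,775.00 = £387.04.

£387.04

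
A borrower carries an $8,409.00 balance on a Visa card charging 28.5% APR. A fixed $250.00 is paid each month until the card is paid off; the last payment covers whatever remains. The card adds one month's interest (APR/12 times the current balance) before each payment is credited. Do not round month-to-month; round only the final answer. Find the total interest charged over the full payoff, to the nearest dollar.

$8,673

Monthly rate r = 28.5%/12 = 2.375% = 0.02375.
Payoff takes n = ⌈−ln(1 − rB₀/P)/ln(1+r)⌉ = ⌈68.324⌉ = 69 payments; the last is $81.69.
Total paid = 68·$250.00 + $81.69 = $17,081.69.
Total interest = total paid − principal = $17,081.69 − $8,409.00 = $8,672.69.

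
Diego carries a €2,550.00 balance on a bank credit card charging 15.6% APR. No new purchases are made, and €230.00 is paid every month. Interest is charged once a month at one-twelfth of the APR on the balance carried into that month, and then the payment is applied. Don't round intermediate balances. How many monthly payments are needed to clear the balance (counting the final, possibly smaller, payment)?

Monthly rate r = 15.6%/12 = 1.3% = 0.013.
Recurrence: B ← B·(1+r) − €230.00.
Month 1: interest €33.15; balance after payment €2,353.15.
Month 2: interest €30.59; balance after payment €2,153.74.
Closed form: n = −ln(1 − rB₀/P)/ln(1+r) = −ln(0.85587)/ln(1.013) ≈ 12.050, so the balance reaches zero during payment 13.

13 payments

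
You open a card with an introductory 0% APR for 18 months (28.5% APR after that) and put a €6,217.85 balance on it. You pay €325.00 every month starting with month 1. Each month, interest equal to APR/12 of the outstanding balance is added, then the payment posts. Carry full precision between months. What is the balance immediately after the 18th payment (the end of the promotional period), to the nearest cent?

€367.85

Promo months 1–18 at r₀ = 0%/12 = 0; months 19+ at r₁ = 28.5%/12 = 0.02375.
After month 18 (no interest yet): B = €6,217.85 − 18·€325.00 = €367.85.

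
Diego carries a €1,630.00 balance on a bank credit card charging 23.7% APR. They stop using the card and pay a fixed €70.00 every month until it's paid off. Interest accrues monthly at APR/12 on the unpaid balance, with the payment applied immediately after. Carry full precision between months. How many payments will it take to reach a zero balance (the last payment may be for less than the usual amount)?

32 months

Monthly rate r = 23.7%/12 = 1.975% = 0.01975.
Recurrence: B ← B·(1+r) − €70.00.
Month 1: interest €32.19; balance after payment €1,592.19.
Month 2: interest €31.45; balance after payment €1,553.64.
Closed form: n = −ln(1 − rB₀/P)/ln(1+r) = −ln(0.54011)/ln(1.01975) ≈ 31.496, so the balance reaches zero during payment 32.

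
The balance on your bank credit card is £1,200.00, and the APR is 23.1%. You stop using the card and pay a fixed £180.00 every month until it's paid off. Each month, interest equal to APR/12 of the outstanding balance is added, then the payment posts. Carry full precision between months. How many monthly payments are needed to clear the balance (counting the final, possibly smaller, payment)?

Monthly rate r = 23.1%/12 = 1.925% = 0.01925.
Recurrence: B ← B·(1+r) − £180.00.
Month 1: interest £23.10; balance after payment £1,043.10.
Month 2: interest £20.08; balance after payment £883.18.
Closed form: n = −ln(1 − rB₀/P)/ln(1+r) = −ln(0.87167)/ln(1.01925) ≈ 7.203, so the balance reaches zero during payment 8.

8 months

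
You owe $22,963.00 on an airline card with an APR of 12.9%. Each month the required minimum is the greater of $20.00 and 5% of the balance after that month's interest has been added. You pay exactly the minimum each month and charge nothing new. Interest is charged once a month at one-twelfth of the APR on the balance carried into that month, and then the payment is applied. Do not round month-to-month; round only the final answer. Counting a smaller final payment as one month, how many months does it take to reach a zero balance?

123 months

Monthly rate r = 12.9%/12 = 1.075% = 0.01075.
While 5% of the post-interest balance exceeds $20.00, each month B ← (B·(1+r))·(1 − 0.05), i.e. B shrinks by the factor (1+r)·0.95 = 0.96021.
This holds for months 1–101. Entering month 102 the balance is $380.30; 5% of the post-interest balance is now below $20.00, so the flat $20.00 minimum applies from here.
From month 102 a fixed $20.00 at rate r clears $380.30 in 22 more payments. Total: 101 + 22 = 123 months.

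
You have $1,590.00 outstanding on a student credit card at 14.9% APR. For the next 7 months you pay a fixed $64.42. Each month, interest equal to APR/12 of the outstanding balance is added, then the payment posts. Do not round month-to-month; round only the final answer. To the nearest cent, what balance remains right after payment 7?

$1,265.36

Monthly rate r = 14.9%/12 = 1.24167% = 0.0124167.
Each month: B ← B·(1+r) − $64.42.
Month 1: interest $19.74; balance after payment $1,545.32.
Month 2: interest $19.19; balance after payment $1,500.09.
Month 3: interest $18.63; balance after payment $1,454.30.
Month 4: interest $18.06; balance after payment $1,407.93.
Month 5: interest $17.48; balance after payment $1,361.00.
Month 6: interest $16.90; balance after payment $1,313.47.
Month 7: interest $16.31; balance after payment $1,265.36.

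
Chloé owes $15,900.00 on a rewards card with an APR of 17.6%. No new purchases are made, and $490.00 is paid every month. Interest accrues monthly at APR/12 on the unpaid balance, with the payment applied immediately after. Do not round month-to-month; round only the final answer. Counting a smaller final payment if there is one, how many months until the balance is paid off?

Monthly rate r = 17.6%/12 = 1.46667% = 0.0146667.
Recurrence: B ← B·(1+r) − $490.00.
Month 1: interest $233.20; balance after payment $15,643.20.
Month 2: interest $229.43; balance after payment $15,382.63.
Closed form: n = −ln(1 − rB₀/P)/ln(1+r) = −ln(0.52408)/ln(1.01467) ≈ 44.375, so the balance reaches zero during payment 45.

45 months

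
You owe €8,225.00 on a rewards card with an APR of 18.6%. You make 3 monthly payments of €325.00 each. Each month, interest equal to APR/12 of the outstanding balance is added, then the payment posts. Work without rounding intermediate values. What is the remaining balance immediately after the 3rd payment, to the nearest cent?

Monthly rate r = 18.6%/12 = 1.55% = 0.0155.
Each month: B ← B·(1+r) − €325.00.
Month 1: interest €127.49; balance after payment €8,027.49.
Month 2: interest €124.43; balance after payment €7,826.91.
Month 3: interest €121.32; balance after payment €7,623.23.

€7,623.23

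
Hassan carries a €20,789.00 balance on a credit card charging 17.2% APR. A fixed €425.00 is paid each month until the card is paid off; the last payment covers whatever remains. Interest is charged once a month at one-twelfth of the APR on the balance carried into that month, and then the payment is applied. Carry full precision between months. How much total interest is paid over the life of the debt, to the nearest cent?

Monthly rate r = 17.2%/12 = 1.43333% = 0.0143333.
Payoff takes n = ⌈−ln(1 − rB₀/P)/ln(1+r)⌉ = ⌈84.861⌉ = 85 payments; the last is €366.41.
Total paid = 84·€425.00 + €366.41 = €36,066.41.
Total interest = total paid − principal = €36,066.41 − €20,789.00 = €15,277.41.

€15,277.41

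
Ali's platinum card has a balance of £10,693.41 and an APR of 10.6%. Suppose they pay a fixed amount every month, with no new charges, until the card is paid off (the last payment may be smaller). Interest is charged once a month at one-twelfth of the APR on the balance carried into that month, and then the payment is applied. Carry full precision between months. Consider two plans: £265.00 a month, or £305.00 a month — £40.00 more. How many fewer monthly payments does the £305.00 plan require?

Monthly rate r = 10.6%/12 = 0.883333% = 0.00883333.
At £265.00/mo: n = ⌈−ln(1 − rB₀/P)/ln(1+r)⌉ = 51 payments (last £30.96); total interest = total paid − £10,693.41 = £2,587.55.
At £305.00/mo: 43 payments (last £43.78); total interest £2,160.37.
Payments saved = 51 − 43 = 8.

8 fewer payments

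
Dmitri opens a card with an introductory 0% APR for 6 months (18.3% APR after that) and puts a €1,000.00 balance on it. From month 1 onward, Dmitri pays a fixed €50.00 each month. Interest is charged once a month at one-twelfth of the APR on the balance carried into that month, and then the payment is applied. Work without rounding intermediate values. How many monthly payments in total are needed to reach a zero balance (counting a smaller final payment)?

Promo months 1–6 at r₀ = 0%/12 = 0; months 7+ at r₁ = 18.3%/12 = 0.01525.
After month 6 (no interest yet): B = €1,000.00 − 6·€50.00 = €700.00.
Then at r₁ with €50.00/mo: n₂ = −ln(1 − r₁·B/P)/ln(1+r₁) ≈ 15.87 → 16 more payments.

22 months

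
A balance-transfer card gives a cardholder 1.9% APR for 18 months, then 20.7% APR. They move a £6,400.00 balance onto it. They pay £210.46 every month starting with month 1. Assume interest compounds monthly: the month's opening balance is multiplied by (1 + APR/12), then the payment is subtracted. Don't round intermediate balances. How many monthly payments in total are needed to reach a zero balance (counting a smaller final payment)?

33 months

Promo months 1–18 at r₀ = 1.9%/12 = 0.00158333; months 19+ at r₁ = 20.7%/12 = 0.01725.
After month 18: iterate B ← B·(1+r₀) − £210.46 for 18 months → £2,745.18.
Then at r₁ with £210.46/mo: n₂ = −ln(1 − r₁·B/P)/ln(1+r₁) ≈ 14.90 → 15 more payments.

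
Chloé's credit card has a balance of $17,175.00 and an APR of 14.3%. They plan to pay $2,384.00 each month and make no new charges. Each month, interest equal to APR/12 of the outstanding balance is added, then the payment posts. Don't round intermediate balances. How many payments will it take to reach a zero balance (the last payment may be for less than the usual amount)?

8 months

Monthly rate r = 14.3%/12 = 1.19167% = 0.0119167.
Recurrence: B ← B·(1+r) − $2,384.00.
Month 1: interest $204.67; balance after payment $14,995.67.
Month 2: interest $178.70; balance after payment $12,790.37.
Closed form: n = −ln(1 − rB₀/P)/ln(1+r) = −ln(0.91415)/ln(1.01192) ≈ 7.577, so the balance reaches zero during payment 8.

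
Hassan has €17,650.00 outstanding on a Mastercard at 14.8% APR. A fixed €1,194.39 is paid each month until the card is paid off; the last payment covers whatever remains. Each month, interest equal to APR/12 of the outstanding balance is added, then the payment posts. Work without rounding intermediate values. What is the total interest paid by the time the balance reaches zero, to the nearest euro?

Monthly rate r = 14.8%/12 = 1.23333% = 0.0123333.
Payoff takes n = ⌈−ln(1 − rB₀/P)/ln(1+r)⌉ = ⌈16.414⌉ = 17 payments; the last is €496.58.
Total paid = 16·€1,194.39 + €496.58 = €19,606.82.
Total interest = total paid − principal = €19,606.82 − €17,650.00 = €1,956.82.

€1,957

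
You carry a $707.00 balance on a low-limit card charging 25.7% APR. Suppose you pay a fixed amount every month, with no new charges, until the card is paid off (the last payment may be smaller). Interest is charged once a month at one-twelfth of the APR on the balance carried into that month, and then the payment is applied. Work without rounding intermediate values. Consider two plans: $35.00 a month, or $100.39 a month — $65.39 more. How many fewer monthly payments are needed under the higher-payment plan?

Monthly rate r = 25.7%/12 = 2.14167% = 0.0214167.
At $35.00/mo: n = ⌈−ln(1 − rB₀/P)/ln(1+r)⌉ = 27 payments (last $26.11); total interest = total paid − $707.00 = $229.11.
At $100.39/mo: 8 payments (last $72.03); total interest $67.76.
Payments saved = 27 − 8 = 19.

19 fewer payments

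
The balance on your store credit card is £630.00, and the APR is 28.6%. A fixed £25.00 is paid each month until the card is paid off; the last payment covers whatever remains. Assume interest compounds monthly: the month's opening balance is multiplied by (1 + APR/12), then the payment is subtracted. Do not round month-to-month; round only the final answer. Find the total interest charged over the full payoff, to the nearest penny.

Monthly rate r = 28.6%/12 = 2.38333% = 0.0238333.
Payoff takes n = ⌈−ln(1 − rB₀/P)/ln(1+r)⌉ = ⌈38.966⌉ = 39 payments; the last is £24.16.
Total paid = 38·£25.00 + £24.16 = £974.16.
Total interest = total paid − principal = £974.16 − £630.00 = £344.16.

£344.16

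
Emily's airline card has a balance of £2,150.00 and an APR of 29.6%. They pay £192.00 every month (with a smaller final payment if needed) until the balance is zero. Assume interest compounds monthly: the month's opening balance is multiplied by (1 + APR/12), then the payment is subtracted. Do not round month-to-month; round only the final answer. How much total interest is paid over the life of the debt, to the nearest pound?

Monthly rate r = 29.6%/12 = 2.46667% = 0.0246667.
Payoff takes n = ⌈−ln(1 − rB₀/P)/ln(1+r)⌉ = ⌈13.266⌉ = 14 payments; the last is £51.56.
Total paid = 13·£192.00 + £51.56 = £2,547.56.
Total interest = total paid − principal = £2,547.56 − £2,150.00 = £397.56.

£398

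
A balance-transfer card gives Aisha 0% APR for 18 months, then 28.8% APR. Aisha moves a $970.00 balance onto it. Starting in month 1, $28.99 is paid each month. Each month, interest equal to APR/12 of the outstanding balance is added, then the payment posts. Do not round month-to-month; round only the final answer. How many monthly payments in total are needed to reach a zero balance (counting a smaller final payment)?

38 payments

Promo months 1–18 at r₀ = 0%/12 = 0; months 19+ at r₁ = 28.8%/12 = 0.024.
After month 18 (no interest yet): B = $970.00 − 18·$28.99 = $448.18.
Then at r₁ with $28.99/mo: n₂ = −ln(1 − r₁·B/P)/ln(1+r₁) ≈ 19.55 → 20 more payments.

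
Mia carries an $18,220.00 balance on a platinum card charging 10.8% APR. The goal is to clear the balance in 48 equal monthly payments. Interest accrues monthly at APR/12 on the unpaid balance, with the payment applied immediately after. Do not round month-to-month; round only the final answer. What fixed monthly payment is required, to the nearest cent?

$469.14

Monthly rate r = 10.8%/12 = 0.9% = 0.009.
Level-payment amortization: P = B₀·r / (1 − (1+r)^(−n)) = 18220.00·0.009 / (1 − 1.009^(−48)).
Denominator 1 − (1+r)^(−48) = 0.349534869.
P = 163.98 / 0.349534869 ≈ 469.14.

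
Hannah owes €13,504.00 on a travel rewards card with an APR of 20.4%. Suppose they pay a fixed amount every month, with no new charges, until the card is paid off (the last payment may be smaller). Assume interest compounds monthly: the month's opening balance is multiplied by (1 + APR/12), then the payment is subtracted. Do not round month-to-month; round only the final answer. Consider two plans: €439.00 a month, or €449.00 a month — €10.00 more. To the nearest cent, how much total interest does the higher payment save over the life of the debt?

Monthly rate r = 20.4%/12 = 1.7% = 0.017.
At €439.00/mo: n = ⌈−ln(1 − rB₀/P)/ln(1+r)⌉ = 44 payments (last €397.32); total interest = total paid − €13,504.00 = €5,770.32.
At €449.00/mo: 43 payments (last €213.54); total interest €5,567.54.
Interest saved = €5,770.32 − €5,567.54 = €202.78.

€202.78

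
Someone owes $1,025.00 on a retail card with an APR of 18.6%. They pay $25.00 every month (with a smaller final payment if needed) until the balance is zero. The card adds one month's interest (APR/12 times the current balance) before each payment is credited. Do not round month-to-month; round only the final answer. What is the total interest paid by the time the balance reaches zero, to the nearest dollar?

Monthly rate r = 18.6%/12 = 1.55% = 0.0155.
Payoff takes n = ⌈−ln(1 − rB₀/P)/ln(1+r)⌉ = ⌈65.615⌉ = 66 payments; the last is $15.42.
Total paid = 65·$25.00 + $15.42 = $1,640.42.
Total interest = total paid − principal = $1,640.42 − $1,025.00 = $615.42.

$615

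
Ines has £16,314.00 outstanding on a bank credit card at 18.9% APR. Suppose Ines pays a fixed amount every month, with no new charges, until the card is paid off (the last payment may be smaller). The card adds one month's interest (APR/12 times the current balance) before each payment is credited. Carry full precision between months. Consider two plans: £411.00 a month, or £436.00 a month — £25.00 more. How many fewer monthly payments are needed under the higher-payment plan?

6 fewer payments

Monthly rate r = 18.9%/12 = 1.575% = 0.01575.
At £411.00/mo: n = ⌈−ln(1 − rB₀/P)/ln(1+r)⌉ = 63 payments (last £326.57); total interest = total paid − £16,314.00 = £9,494.57.
At £436.00/mo: 57 payments (last £413.80); total interest £8,515.80.
Payments saved = 63 − 57 = 6.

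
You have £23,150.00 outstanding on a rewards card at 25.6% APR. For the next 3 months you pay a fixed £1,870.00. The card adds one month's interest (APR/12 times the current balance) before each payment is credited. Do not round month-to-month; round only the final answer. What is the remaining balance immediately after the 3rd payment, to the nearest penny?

Monthly rate r = 25.6%/12 = 2.13333% = 0.0213333.
Each month: B ← B·(1+r) − £1,870.00.
Month 1: interest £493.87; balance after payment £21,773.87.
Month 2: interest £464.51; balance after payment £20,368.38.
Month 3: interest £434.53; balance after payment £18,932.90.

£18,932.90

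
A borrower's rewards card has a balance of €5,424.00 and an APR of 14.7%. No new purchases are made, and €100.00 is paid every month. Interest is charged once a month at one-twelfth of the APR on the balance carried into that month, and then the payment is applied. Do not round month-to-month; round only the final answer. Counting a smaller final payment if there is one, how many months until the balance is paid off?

Monthly rate r = 14.7%/12 = 1.225% = 0.01225.
Recurrence: B ← B·(1+r) − €100.00.
Month 1: interest €66.44; balance after payment €5,390.44.
Month 2: interest €66.03; balance after payment €5,356.48.
Closed form: n = −ln(1 − rB₀/P)/ln(1+r) = −ln(0.33556)/ln(1.01225) ≈ 89.684, so the balance reaches zero during payment 90.

90 payments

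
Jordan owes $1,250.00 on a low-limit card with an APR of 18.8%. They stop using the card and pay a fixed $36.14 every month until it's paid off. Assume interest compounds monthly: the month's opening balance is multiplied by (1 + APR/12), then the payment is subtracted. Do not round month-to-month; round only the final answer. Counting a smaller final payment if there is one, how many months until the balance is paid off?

Monthly rate r = 18.8%/12 = 1.56667% = 0.0156667.
Recurrence: B ← B·(1+r) − $36.14.
Month 1: interest $19.58; balance after payment $1,233.44.
Month 2: interest $19.32; balance after payment $1,216.63.
Closed form: n = −ln(1 − rB₀/P)/ln(1+r) = −ln(0.45813)/ln(1.01567) ≈ 50.216, so the balance reaches zero during payment 51.

51 months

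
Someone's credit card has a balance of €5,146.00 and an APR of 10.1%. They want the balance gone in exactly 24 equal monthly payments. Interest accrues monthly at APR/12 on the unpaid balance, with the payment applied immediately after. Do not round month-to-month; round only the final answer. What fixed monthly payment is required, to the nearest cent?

Monthly rate r = 10.1%/12 = 0.841667% = 0.00841667.
Level-payment amortization: P = B₀·r / (1 − (1+r)^(−n)) = 5146.00·0.00841667 / (1 − 1.00842^(−24)).
Denominator 1 − (1+r)^(−24) = 0.182214054.
P = 43.3122 / 0.182214054 ≈ 237.70.

€237.70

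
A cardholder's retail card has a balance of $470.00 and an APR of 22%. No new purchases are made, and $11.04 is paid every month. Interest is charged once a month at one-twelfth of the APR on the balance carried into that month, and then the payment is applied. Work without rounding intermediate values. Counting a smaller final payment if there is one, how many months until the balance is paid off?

Monthly rate r = 22%/12 = 1.83333% = 0.0183333.
Recurrence: B ← B·(1+r) − $11.04.
Month 1: interest $8.62; balance after payment $467.58.
Month 2: interest $8.57; balance after payment $465.11.
Closed form: n = −ln(1 − rB₀/P)/ln(1+r) = −ln(0.2195)/ln(1.01833) ≈ 83.468, so the balance reaches zero during payment 84.

84 payments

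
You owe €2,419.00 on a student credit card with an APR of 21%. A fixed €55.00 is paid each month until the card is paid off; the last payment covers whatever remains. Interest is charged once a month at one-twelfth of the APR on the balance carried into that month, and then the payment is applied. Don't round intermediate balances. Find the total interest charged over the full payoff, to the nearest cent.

€2,236.01

Monthly rate r = 21%/12 = 1.75% = 0.0175.
Payoff takes n = ⌈−ln(1 − rB₀/P)/ln(1+r)⌉ = ⌈84.635⌉ = 85 payments; the last is €35.01.
Total paid = 84·€55.00 + €35.01 = €4,655.01.
Total interest = total paid − principal = €4,655.01 − €2,419.00 = €2,236.01.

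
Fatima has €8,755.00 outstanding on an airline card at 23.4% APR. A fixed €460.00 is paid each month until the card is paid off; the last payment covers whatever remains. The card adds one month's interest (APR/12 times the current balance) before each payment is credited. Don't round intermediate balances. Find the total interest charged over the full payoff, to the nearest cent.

Monthly rate r = 23.4%/12 = 1.95% = 0.0195.
Payoff takes n = ⌈−ln(1 − rB₀/P)/ln(1+r)⌉ = ⌈24.018⌉ = 25 payments; the last is €8.29.
Total paid = 24·€460.00 + €8.29 = €11,048.29.
Total interest = total paid − principal = €11,048.29 − €8,755.00 = €2,293.29.

€2,293.29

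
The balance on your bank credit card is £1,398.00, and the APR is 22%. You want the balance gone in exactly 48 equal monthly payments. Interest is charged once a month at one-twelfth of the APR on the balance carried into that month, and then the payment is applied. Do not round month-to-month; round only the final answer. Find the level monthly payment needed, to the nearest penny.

Monthly rate r = 22%/12 = 1.83333% = 0.0183333.
Level-payment amortization: P = B₀·r / (1 − (1+r)^(−n)) = 1398.00·0.0183333 / (1 − 1.01833^(−48)).
Denominator 1 − (1+r)^(−48) = 0.581898306.
P = 25.63 / 0.581898306 ≈ 44.05.

£44.05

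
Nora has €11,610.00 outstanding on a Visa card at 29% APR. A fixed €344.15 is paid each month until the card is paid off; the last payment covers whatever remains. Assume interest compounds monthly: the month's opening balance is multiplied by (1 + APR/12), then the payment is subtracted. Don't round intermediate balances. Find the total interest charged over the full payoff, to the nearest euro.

Monthly rate r = 29%/12 = 2.41667% = 0.0241667.
Payoff takes n = ⌈−ln(1 − rB₀/P)/ln(1+r)⌉ = ⌈70.725⌉ = 71 payments; the last is €250.26.
Total paid = 70·€344.15 + €250.26 = €24,340.76.
Total interest = total paid − principal = €24,340.76 − €11,610.00 = €12,730.76.

€12,731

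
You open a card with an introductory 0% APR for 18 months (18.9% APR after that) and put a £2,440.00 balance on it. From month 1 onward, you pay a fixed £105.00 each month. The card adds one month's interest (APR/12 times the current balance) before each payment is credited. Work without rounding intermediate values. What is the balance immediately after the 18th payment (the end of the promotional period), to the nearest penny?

Promo months 1–18 at r₀ = 0%/12 = 0; months 19+ at r₁ = 18.9%/12 = 0.01575.
After month 18 (no interest yet): B = £2,440.00 − 18·£105.00 = £550.00.

£550.00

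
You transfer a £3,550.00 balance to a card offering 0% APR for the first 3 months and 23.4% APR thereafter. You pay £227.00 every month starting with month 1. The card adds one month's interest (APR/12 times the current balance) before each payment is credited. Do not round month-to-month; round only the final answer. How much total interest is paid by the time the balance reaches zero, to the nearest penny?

Promo months 1–3 at r₀ = 0%/12 = 0; months 4+ at r₁ = 23.4%/12 = 0.0195.
After month 3 (no interest yet): B = £3,550.00 − 3·£227.00 = £2,869.00.
Then at r₁ with £227.00/mo: n₂ = −ln(1 − r₁·B/P)/ln(1+r₁) ≈ 14.65 → 15 more payments.
Total paid = 17·£227.00 + £148.55 = £4,007.55; interest = £4,007.55 − £3,550.00 = £457.55.

£457.55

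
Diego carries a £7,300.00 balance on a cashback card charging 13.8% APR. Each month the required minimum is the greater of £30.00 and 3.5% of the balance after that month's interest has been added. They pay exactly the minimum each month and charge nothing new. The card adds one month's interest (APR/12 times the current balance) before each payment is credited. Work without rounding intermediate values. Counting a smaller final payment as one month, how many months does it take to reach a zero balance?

Monthly rate r = 13.8%/12 = 1.15% = 0.0115.
While 3.5% of the post-interest balance exceeds £30.00, each month B ← (B·(1+r))·(1 − 0.035), i.e. B shrinks by the factor (1+r)·0.965 = 0.9761.
This holds for months 1–90. Entering month 91 the balance is £827.39; 3.5% of the post-interest balance is now below £30.00, so the flat £30.00 minimum applies from here.
From month 91 a fixed £30.00 at rate r clears £827.39 in 34 more payments. Total: 90 + 34 = 124 months.

124 months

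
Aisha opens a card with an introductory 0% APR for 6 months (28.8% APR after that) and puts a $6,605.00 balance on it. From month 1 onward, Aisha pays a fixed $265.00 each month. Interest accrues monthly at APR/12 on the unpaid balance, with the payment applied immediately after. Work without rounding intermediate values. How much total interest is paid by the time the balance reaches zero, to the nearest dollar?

$1,751

Promo months 1–6 at r₀ = 0%/12 = 0; months 7+ at r₁ = 28.8%/12 = 0.024.
After month 6 (no interest yet): B = $6,605.00 − 6·$265.00 = $5,015.00.
Then at r₁ with $265.00/mo: n₂ = −ln(1 − r₁·B/P)/ln(1+r₁) ≈ 25.53 → 26 more payments.
Total paid = 31·$265.00 + $141.22 = $8,356.22; interest = $8,356.22 − $6,605.00 = $1,751.22.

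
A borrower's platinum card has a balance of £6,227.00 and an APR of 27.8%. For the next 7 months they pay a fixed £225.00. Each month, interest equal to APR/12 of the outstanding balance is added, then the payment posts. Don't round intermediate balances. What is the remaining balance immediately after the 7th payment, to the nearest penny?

Monthly rate r = 27.8%/12 = 2.31667% = 0.0231667.
Each month: B ← B·(1+r) − £225.00.
Month 1: interest £144.26; balance after payment £6,146.26.
Month 2: interest £142.39; balance after payment £6,063.65.
Month 3: interest £140.47; balance after payment £5,979.12.
Month 4: interest £138.52; balance after payment £5,892.64.
Month 5: interest £136.51; balance after payment £5,804.15.
Month 6: interest £134.46; balance after payment £5,713.61.
Month 7: interest £132.37; balance after payment £5,620.98.

£5,620.98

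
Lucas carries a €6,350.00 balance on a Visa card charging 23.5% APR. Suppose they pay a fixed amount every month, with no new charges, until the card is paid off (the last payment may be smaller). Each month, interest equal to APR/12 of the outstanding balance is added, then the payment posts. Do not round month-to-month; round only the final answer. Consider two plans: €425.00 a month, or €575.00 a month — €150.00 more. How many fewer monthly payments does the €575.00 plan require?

Monthly rate r = 23.5%/12 = 1.95833% = 0.0195833.
At €425.00/mo: n = ⌈−ln(1 − rB₀/P)/ln(1+r)⌉ = 18 payments (last €361.18); total interest = total paid − €6,350.00 = €1,236.18.
At €575.00/mo: 13 payments (last €326.31); total interest €876.31.
Payments saved = 18 − 13 = 5.

5 fewer payments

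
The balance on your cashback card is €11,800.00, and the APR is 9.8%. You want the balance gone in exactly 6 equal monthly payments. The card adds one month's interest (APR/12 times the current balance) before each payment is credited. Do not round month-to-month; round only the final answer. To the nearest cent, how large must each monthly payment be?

Monthly rate r = 9.8%/12 = 0.816667% = 0.00816667.
Level-payment amortization: P = B₀·r / (1 − (1+r)^(−n)) = 11800.00·0.00816667 / (1 − 1.00817^(−6)).
Denominator 1 − (1+r)^(−6) = 0.0476293668.
P = 96.3667 / 0.0476293668 ≈ 2023.26.

€2,023.26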